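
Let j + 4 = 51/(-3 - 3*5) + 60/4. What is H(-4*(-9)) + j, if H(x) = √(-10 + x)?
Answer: 49/6 + √26 ≈ 13.266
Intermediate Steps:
j = 49/6 (j = -4 + (51/(-3 - 3*5) + 60/4) = -4 + (51/(-3 - 15) + 60*(¼)) = -4 + (51/(-18) + 15) = -4 + (51*(-1/18) + 15) = -4 + (-17/6 + 15) = -4 + 73/6 = 49/6 ≈ 8.1667)
H(-4*(-9)) + j = √(-10 - 4*(-9)) + 49/6 = √(-10 + 36) + 49/6 = √26 + 49/6 = 49/6 + √26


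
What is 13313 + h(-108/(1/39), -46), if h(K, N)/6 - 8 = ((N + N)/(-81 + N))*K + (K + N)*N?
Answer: 148623239/127 ≈ 1.1703e+6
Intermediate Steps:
h(K, N) = 48 + 6*N*(K + N) + 12*K*N/(-81 + N) (h(K, N) = 48 + 6*(((N + N)/(-81 + N))*K + (K + N)*N) = 48 + 6*(((2*N)/(-81 + N))*K + N*(K + N)) = 48 + 6*((2*N/(-81 + N))*K + N*(K + N)) = 48 + 6*(2*K*N/(-81 + N) + N*(K + N)) = 48 + 6*(N*(K + N) + 2*K*N/(-81 + N)) = 48 + (6*N*(K + N) + 12*K*N/(-81 + N)) = 48 + 6*N*(K + N) + 12*K*N/(-81 + N))
13313 + h(-108/(1/39), -46) = 13313 + 6*(-648 + (-46)³ - 81*(-46)² + 8*(-46) - 108/(1/39)*(-46)² - 79*(-108/(1/39))*(-46))/(-81 - 46) = 13313 + 6*(-648 - 97336 - 81*2116 - 368 - 108/1/39*2116 - 79*(-108/1/39)*(-46))/(-127) = 13313 + 6*(-1/127)*(-648 - 97336 - 171396 - 368 - 108*39*2116 - 79*(-108*39)*(-46)) = 13313 + 6*(-1/127)*(-648 - 97336 - 171396 - 368 - 4212*2116 - 79*(-4212)*(-46)) = 13313 + 6*(-1/127)*(-648 - 97336 - 171396 - 368 - 8912592 - 15306408) = 13313 + 6*(-1/127)*(-24488748) = 13313 + 146932488/127 = 148623239/127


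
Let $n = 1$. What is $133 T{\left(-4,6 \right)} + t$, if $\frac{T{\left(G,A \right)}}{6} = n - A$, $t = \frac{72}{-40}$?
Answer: $- \frac{19959}{5} \approx -3991.8$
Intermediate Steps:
$t = - \frac{9}{5}$ ($t = 72 \left(- \frac{1}{40}\right) = - \frac{9}{5} \approx -1.8$)
$T{\left(G,A \right)} = 6 - 6 A$ ($T{\left(G,A \right)} = 6 \left(1 - A\right) = 6 - 6 A$)
$133 T{\left(-4,6 \right)} + t = 133 \left(6 - 36\right) - \frac{9}{5} = 133 \left(-30\right) - \frac{9}{5} = -3990 - \frac{9}{5} = - \frac{19959}{5}$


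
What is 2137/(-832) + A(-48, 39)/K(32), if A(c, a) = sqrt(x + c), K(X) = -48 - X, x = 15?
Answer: -2137/832 - I*sqrt(33)/80 ≈ -2.5685 - 0.071807*I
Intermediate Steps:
A(c, a) = sqrt(15 + c)
2137/(-832) + A(-48, 39)/K(32) = 2137/(-832) + sqrt(15 - 48)/(-48 - 1*32) = 2137*(-1/832) + sqrt(-33)/(-48 - 32) = -2137/832 + (I*sqrt(33))/(-80) = -2137/832 + (I*sqrt(33))*(-1/80) = -2137/832 - I*sqrt(33)/80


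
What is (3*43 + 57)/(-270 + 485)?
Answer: 186/215 ≈ 0.86512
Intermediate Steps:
(3*43 + 57)/(-270 + 485) = (129 + 57)/215 = 186*(1/215) = 186/215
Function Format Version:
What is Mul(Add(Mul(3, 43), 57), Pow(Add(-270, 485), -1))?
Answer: Rational(186, 215) ≈ 0.86512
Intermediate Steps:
Mul(Add(Mul(3, 43), 57), Pow(Add(-270, 485), -1)) = Mul(Add(129, 57), Pow(215, -1)) = Mul(186, Rational(1, 215)) = Rational(186, 215)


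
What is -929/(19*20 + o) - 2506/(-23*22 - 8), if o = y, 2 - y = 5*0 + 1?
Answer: 238640/97917 ≈ 2.4372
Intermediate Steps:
y = 1 (y = 2 - (5*0 + 1) = 2 - (0 + 1) = 2 - 1*1 = 2 - 1 = 1)
o = 1
-929/(19*20 + o) - 2506/(-23*22 - 8) = -929/(19*20 + 1) - 2506/(-23*22 - 8) = -929/(380 + 1) - 2506/(-506 - 8) = -929/381 - 2506/(-514) = -929*1/381 - 2506*(-1/514) = -929/381 + 1253/257 = 238640/97917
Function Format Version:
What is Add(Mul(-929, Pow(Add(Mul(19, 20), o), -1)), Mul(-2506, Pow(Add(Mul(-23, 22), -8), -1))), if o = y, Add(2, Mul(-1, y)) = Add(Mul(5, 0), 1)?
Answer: Rational(238640, 97917) ≈ 2.4372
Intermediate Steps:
y = 1 (y = Add(2, Mul(-1, Add(Mul(5, 0), 1))) = Add(2, Mul(-1, Add(0, 1))) = Add(2, Mul(-1, 1)) = Add(2, -1) = 1)
o = 1
Add(Mul(-929, Pow(Add(Mul(19, 20), o), -1)), Mul(-2506, Pow(Add(Mul(-23, 22), -8), -1))) = Add(Mul(-929, Pow(Add(Mul(19, 20), 1), -1)), Mul(-2506, Pow(Add(Mul(-23, 22), -8), -1))) = Add(Mul(-929, Pow(Add(380, 1), -1)), Mul(-2506, Pow(Add(-506, -8), -1))) = Add(Mul(-929, Pow(381, -1)), Mul(-2506, Pow(-514, -1))) = Add(Mul(-929, Rational(1, 381)), Mul(-2506, Rational(-1, 514))) = Add(Rational(-929, 381), Rational(1253, 257)) = Rational(238640, 97917)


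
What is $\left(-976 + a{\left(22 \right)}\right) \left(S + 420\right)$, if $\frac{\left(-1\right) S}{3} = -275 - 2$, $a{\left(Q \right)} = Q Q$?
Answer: $-615492$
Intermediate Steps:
$a{\left(Q \right)} = Q^{2}$
$S = 831$ ($S = - 3 \left(-275 - 2\right) = \left(-3\right) \left(-277\right) = 831$)
$\left(-976 + a{\left(22 \right)}\right) \left(S + 420\right) = \left(-976 + 22^{2}\right) \left(831 + 420\right) = \left(-976 + 484\right) 1251 = \left(-492\right) 1251 = -615492$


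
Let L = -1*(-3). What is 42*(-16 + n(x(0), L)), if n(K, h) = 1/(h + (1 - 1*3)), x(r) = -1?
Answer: -630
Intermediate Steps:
L = 3
n(K, h) = 1/(-2 + h) (n(K, h) = 1/(h + (1 - 3)) = 1/(h - 2) = 1/(-2 + h))
42*(-16 + n(x(0), L)) = 42*(-16 + 1/(-2 + 3)) = 42*(-16 + 1/1) = 42*(-16 + 1) = 42*(-15) = -630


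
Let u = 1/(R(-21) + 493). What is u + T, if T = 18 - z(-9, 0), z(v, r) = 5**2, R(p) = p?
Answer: -3303/472 ≈ -6.9979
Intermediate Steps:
z(v, r) = 25
u = 1/472 (u = 1/(-21 + 493) = 1/472 ≈ 0.0021186)
T = -7 (T = 18 - 1*25 = 18 - 25 = -7)
u + T = 1/472 - 7 = -3303/472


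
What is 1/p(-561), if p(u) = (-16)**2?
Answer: 1/256 ≈ 0.0039063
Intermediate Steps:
p(u) = 256
1/p(-561) = 1/256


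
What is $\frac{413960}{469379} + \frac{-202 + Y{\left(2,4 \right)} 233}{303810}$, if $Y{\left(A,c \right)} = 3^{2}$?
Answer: $\frac{25330932161}{28520406798} \approx 0.88817$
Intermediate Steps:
$Y{\left(A,c \right)} = 9$
$\frac{413960}{469379} + \frac{-202 + Y{\left(2,4 \right)} 233}{303810} = \frac{413960}{469379} + \frac{-202 + 9 \cdot 233}{303810} = 413960 \cdot \frac{1}{469379} + \left(-202 + 2097\right) \frac{1}{303810} = \frac{413960}{469379} + 1895 \cdot \frac{1}{303810} = \frac{413960}{469379} + \frac{379}{60762} = \frac{25330932161}{28520406798}$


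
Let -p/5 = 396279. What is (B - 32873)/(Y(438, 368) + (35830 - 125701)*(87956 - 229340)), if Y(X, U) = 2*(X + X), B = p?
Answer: -503567/3176580804 ≈ -0.00015852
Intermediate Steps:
p = -1981395 (p = -5*396279 = -1981395)
B = -1981395
Y(X, U) = 4*X (Y(X, U) = 2*(2*X) = 4*X)
(B - 32873)/(Y(438, 368) + (35830 - 125701)*(87956 - 229340)) = (-1981395 - 32873)/(4*438 + (35830 - 125701)*(87956 - 229340)) = -2014268/(1752 - 89871*(-141384)) = -2014268/(1752 + 12706321464) = -2014268/12706323216 = -2014268*1/12706323216 = -503567/3176580804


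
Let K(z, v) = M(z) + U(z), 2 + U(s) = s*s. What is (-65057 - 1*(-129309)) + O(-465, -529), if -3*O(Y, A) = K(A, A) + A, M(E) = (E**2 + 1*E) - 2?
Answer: -365864/3 ≈ -1.2195e+5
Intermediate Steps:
U(s) = -2 + s**2 (U(s) = -2 + s*s = -2 + s**2)
M(E) = -2 + E + E**2 (M(E) = (E**2 + E) - 2 = (E + E**2) - 2 = -2 + E + E**2)
K(z, v) = -4 + z + 2*z**2 (K(z, v) = (-2 + z + z**2) + (-2 + z**2) = -4 + z + 2*z**2)
O(Y, A) = 4/3 - 2*A/3 - 2*A**2/3 (O(Y, A) = -((-4 + A + 2*A**2) + A)/3 = -(-4 + 2*A + 2*A**2)/3 = 4/3 - 2*A/3 - 2*A**2/3)
(-65057 - 1*(-129309)) + O(-465, -529) = (-65057 - 1*(-129309)) + (4/3 - 2/3*(-529) - 2/3*(-529)**2) = (-65057 + 129309) + (4/3 + 1058/3 - 2/3*279841) = 64252 + (4/3 + 1058/3 - 559682/3) = 64252 - 558620/3 = -365864/3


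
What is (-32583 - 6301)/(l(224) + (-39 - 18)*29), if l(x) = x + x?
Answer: 38884/1205 ≈ 32.269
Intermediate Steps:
l(x) = 2*x
(-32583 - 6301)/(l(224) + (-39 - 18)*29) = (-32583 - 6301)/(2*224 + (-39 - 18)*29) = -38884/(448 - 57*29) = -38884/(448 - 1653) = -38884/(-1205) = -38884*(-1/1205) = 38884/1205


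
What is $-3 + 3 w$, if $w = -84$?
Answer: $-255$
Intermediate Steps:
$-3 + 3 w = -3 + 3 \left(-84\right) = -3 - 252 = -255$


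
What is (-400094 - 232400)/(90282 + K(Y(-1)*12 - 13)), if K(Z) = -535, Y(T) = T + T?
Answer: -632494/89747 ≈ -7.0475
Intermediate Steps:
Y(T) = 2*T
(-400094 - 232400)/(90282 + K(Y(-1)*12 - 13)) = (-400094 - 232400)/(90282 - 535) = -632494/89747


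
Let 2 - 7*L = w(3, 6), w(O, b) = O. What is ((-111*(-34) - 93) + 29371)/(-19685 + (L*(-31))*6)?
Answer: -231364/137609 ≈ -1.6813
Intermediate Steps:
L = -⅐ (L = 2/7 - ⅐*3 = 2/7 - 3/7 = -⅐ ≈ -0.14286)
((-111*(-34) - 93) + 29371)/(-19685 + (L*(-31))*6) = ((-111*(-34) - 93) + 29371)/(-19685 - ⅐*(-31)*6) = ((3774 - 93) + 29371)/(-19685 + (31/7)*6) = (3681 + 29371)/(-19685 + 186/7) = 33052/(-137609/7) = 33052*(-7/137609) = -231364/137609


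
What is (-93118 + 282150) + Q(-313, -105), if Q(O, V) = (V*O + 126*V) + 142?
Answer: 208809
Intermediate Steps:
Q(O, V) = 142 + 126*V + O*V (Q(O, V) = (O*V + 126*V) + 142 = (126*V + O*V) + 142 = 142 + 126*V + O*V)
(-93118 + 282150) + Q(-313, -105) = (-93118 + 282150) + (142 + 126*(-105) - 313*(-105)) = 189032 + (142 - 13230 + 32865) = 189032 + 19777 = 208809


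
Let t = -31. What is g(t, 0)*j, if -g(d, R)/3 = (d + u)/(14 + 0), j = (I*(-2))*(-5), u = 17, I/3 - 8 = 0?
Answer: 720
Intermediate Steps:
I = 24 (I = 24 + 3*0 = 24 + 0 = 24)
j = 240 (j = (24*(-2))*(-5) = -48*(-5) = 240)
g(d, R) = -51/14 - 3*d/14 (g(d, R) = -3*(d + 17)/(14 + 0) = -3*(17 + d)/14 = -3*(17/14 + d/14) = -51/14 - 3*d/14)
g(t, 0)*j = (-51/14 - 3/14*(-31))*240 = (-51/14 + 93/14)*240 = 3*240 = 720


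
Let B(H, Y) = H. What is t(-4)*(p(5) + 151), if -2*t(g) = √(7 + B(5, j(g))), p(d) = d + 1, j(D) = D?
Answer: -157*√3 ≈ -271.93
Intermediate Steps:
p(d) = 1 + d
t(g) = -√3 (t(g) = -√(7 + 5)/2 = -√3)
t(-4)*(p(5) + 151) = (-√3)*((1 + 5) + 151) = (-√3)*(6 + 151) = -√3*157 = -157*√3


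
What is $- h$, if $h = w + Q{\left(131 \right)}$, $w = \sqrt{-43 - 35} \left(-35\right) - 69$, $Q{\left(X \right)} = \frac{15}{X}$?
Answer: $\frac{9024}{131} + 35 i \sqrt{78} \approx 68.885 + 309.11 i$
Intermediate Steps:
$w = -69 - 35 i \sqrt{78}$ ($w = \sqrt{-78} \left(-35\right) - 69 = i \sqrt{78} \left(-35\right) - 69 = - 35 i \sqrt{78} - 69 = -69 - 35 i \sqrt{78} \approx -69.0 - 309.11 i$)
$h = - \frac{9024}{131} - 35 i \sqrt{78}$ ($h = \left(-69 - 35 i \sqrt{78}\right) + \frac{15}{131} = - \frac{9024}{131} - 35 i \sqrt{78} \approx -68.885 - 309.11 i$)
$- h = - (- \frac{9024}{131} - 35 i \sqrt{78}) = \frac{9024}{131} + 35 i \sqrt{78}$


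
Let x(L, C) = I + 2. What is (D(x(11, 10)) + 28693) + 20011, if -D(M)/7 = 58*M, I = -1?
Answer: 48298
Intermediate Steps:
x(L, C) = 1 (x(L, C) = -1 + 2 = 1)
D(M) = -406*M
(D(x(11, 10)) + 28693) + 20011 = (-406*1 + 28693) + 20011 = (-406 + 28693) + 20011 = 28287 + 20011 = 48298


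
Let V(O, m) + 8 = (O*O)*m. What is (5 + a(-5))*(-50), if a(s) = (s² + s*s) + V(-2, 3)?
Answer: -2950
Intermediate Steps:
V(O, m) = -8 + m*O² (V(O, m) = -8 + (O*O)*m = -8 + O²*m = -8 + m*O²)
a(s) = 4 + 2*s² (a(s) = (s² + s*s) + (-8 + 3*(-2)²) = (s² + s²) + (-8 + 3*4) = 2*s² + (-8 + 12) = 2*s² + 4 = 4 + 2*s²)
(5 + a(-5))*(-50) = (5 + (4 + 2*(-5)²))*(-50) = (5 + (4 + 2*25))*(-50) = (5 + (4 + 50))*(-50) = (5 + 54)*(-50) = 59*(-50) = -2950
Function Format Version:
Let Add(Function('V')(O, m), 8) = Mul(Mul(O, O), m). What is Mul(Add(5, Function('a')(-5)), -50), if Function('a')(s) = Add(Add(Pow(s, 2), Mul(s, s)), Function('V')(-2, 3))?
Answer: -2950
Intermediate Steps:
Function('V')(O, m) = Add(-8, Mul(m, Pow(O, 2))) (Function('V')(O, m) = Add(-8, Mul(Mul(O, O), m)) = Add(-8, Mul(Pow(O, 2), m)) = Add(-8, Mul(m, Pow(O, 2))))
Function('a')(s) = Add(4, Mul(2, Pow(s, 2))) (Function('a')(s) = Add(Add(Pow(s, 2), Mul(s, s)), Add(-8, Mul(3, Pow(-2, 2)))) = Add(Add(Pow(s, 2), Pow(s, 2)), Add(-8, Mul(3, 4))) = Add(Mul(2, Pow(s, 2)), Add(-8, 12)) = Add(Mul(2, Pow(s, 2)), 4) = Add(4, Mul(2, Pow(s, 2))))
Mul(Add(5, Function('a')(-5)), -50) = Mul(Add(5, Add(4, Mul(2, Pow(-5, 2)))), -50) = Mul(Add(5, Add(4, Mul(2, 25))), -50) = Mul(Add(5, Add(4, 50)), -50) = Mul(Add(5, 54), -50) = Mul(59, -50) = -2950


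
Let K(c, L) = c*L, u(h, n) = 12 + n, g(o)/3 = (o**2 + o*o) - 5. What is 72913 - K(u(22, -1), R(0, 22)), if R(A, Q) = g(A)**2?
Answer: 70438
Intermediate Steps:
g(o) = -15 + 6*o**2 (g(o) = 3*((o**2 + o*o) - 5) = 3*((o**2 + o**2) - 5) = 3*(2*o**2 - 5) = 3*(-5 + 2*o**2) = -15 + 6*o**2)
R(A, Q) = (-15 + 6*A**2)**2
K(c, L) = L*c
72913 - K(u(22, -1), R(0, 22)) = 72913 - 9*(-5 + 2*0**2)**2*(12 - 1) = 72913 - 9*(-5 + 2*0)**2*11 = 72913 - 9*(-5 + 0)**2*11 = 72913 - 9*(-5)**2*11 = 72913 - 9*25*11 = 72913 - 225*11 = 72913 - 1*2475 = 72913 - 2475 = 70438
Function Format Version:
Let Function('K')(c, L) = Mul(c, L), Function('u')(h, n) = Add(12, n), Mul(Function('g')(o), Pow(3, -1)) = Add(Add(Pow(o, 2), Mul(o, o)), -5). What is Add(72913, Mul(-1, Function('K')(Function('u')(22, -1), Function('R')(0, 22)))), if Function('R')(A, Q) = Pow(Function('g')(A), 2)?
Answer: 70438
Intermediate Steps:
Function('g')(o) = Add(-15, Mul(6, Pow(o, 2))) (Function('g')(o) = Mul(3, Add(Add(Pow(o, 2), Mul(o, o)), -5)) = Mul(3, Add(Add(Pow(o, 2), Pow(o, 2)), -5)) = Mul(3, Add(Mul(2, Pow(o, 2)), -5)) = Mul(3, Add(-5, Mul(2, Pow(o, 2)))) = Add(-15, Mul(6, Pow(o, 2))))
Function('R')(A, Q) = Pow(Add(-15, Mul(6, Pow(A, 2))), 2)
Function('K')(c, L) = Mul(L, c)
Add(72913, Mul(-1, Function('K')(Function('u')(22, -1), Function('R')(0, 22)))) = Add(72913, Mul(-1, Mul(Mul(9, Pow(Add(-5, Mul(2, Pow(0, 2))), 2)), Add(12, -1)))) = Add(72913, Mul(-1, Mul(Mul(9, Pow(Add(-5, Mul(2, 0)), 2)), 11))) = Add(72913, Mul(-1, Mul(Mul(9, Pow(Add(-5, 0), 2)), 11))) = Add(72913, Mul(-1, Mul(Mul(9, Pow(-5, 2)), 11))) = Add(72913, Mul(-1, Mul(Mul(9, 25), 11))) = Add(72913, Mul(-1, Mul(225, 11))) = Add(72913, Mul(-1, 2475)) = Add(72913, -2475) = 70438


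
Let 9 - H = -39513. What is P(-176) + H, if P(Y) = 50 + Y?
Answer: 39396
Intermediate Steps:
H = 39522 (H = 9 - 1*(-39513) = 9 + 39513 = 39522)
P(-176) + H = (50 - 176) + 39522 = -126 + 39522 = 39396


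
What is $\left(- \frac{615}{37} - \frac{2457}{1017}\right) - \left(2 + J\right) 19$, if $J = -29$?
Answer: $\frac{2065257}{4181} \approx 493.96$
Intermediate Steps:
$\left(- \frac{615}{37} - \frac{2457}{1017}\right) - \left(2 + J\right) 19 = \left(- \frac{615}{37} - \frac{2457}{1017}\right) - \left(2 - 29\right) 19 = \left(\left(-615\right) \frac{1}{37} - \frac{273}{113}\right) - \left(-27\right) 19 = \left(- \frac{615}{37} - \frac{273}{113}\right) - -513 = - \frac{79596}{4181} + 513 = \frac{2065257}{4181}$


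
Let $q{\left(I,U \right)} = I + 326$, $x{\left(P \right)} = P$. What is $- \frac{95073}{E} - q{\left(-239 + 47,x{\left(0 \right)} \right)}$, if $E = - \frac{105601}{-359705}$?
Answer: $- \frac{34212383999}{105601} \approx -3.2398 \cdot 10^{5}$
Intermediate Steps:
$E = \frac{105601}{359705}$ ($E = \left(-105601\right) \left(- \frac{1}{359705}\right) = \frac{105601}{359705} \approx 0.29358$)
$q{\left(I,U \right)} = 326 + I$
$- \frac{95073}{E} - q{\left(-239 + 47,x{\left(0 \right)} \right)} = - \frac{95073}{\frac{105601}{359705}} - \left(326 + \left(-239 + 47\right)\right) = \left(-95073\right) \frac{359705}{105601} - \left(326 - 192\right) = - \frac{34198233465}{105601} - 134 = - \frac{34212383999}{105601}$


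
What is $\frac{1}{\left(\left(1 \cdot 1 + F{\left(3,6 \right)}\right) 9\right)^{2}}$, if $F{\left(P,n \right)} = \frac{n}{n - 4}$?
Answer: $\frac{1}{1296} \approx 0.0007716$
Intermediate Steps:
$F{\left(P,n \right)} = \frac{n}{-4 + n}$
$\frac{1}{\left(\left(1 \cdot 1 + F{\left(3,6 \right)}\right) 9\right)^{2}} = \frac{1}{\left(\left(1 \cdot 1 + \frac{6}{-4 + 6}\right) 9\right)^{2}} = \frac{1}{\left(\left(1 + \frac{6}{2}\right) 9\right)^{2}} = \frac{1}{\left(\left(1 + 6 \cdot \frac{1}{2}\right) 9\right)^{2}} = \frac{1}{\left(\left(1 + 3\right) 9\right)^{2}} = \frac{1}{\left(4 \cdot 9\right)^{2}} = \frac{1}{36^{2}} = \frac{1}{1296}$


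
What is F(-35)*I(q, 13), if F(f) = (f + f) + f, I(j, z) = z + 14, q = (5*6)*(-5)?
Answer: -2835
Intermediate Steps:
q = -150 (q = 30*(-5) = -150)
I(j, z) = 14 + z
F(f) = 3*f (F(f) = 2*f + f = 3*f)
F(-35)*I(q, 13) = (3*(-35))*(14 + 13) = -105*27 = -2835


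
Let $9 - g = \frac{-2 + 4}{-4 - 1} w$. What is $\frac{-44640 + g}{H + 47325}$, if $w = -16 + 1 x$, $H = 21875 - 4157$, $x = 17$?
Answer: $- \frac{223153}{325215} \approx -0.68617$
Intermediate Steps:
$H = 17718$ ($H = 21875 - 4157 = 17718$)
$w = 1$ ($w = -16 + 1 \cdot 17 = -16 + 17 = 1$)
$g = \frac{47}{5}$ ($g = 9 - \frac{-2 + 4}{-4 - 1} \cdot 1 = 9 - \frac{2}{-5} \cdot 1 = 9 - 2 \left(- \frac{1}{5}\right) 1 = 9 - \left(- \frac{2}{5}\right) 1 = 9 - - \frac{2}{5} = 9 + \frac{2}{5} = \frac{47}{5} \approx 9.4$)
$\frac{-44640 + g}{H + 47325} = \frac{-44640 + \frac{47}{5}}{17718 + 47325} = - \frac{223153}{5 \cdot 65043} = \left(- \frac{223153}{5}\right) \frac{1}{65043} = - \frac{223153}{325215}$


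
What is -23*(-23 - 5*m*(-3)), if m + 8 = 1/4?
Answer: 12811/4 ≈ 3202.8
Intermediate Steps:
m = -31/4 (m = -8 + 1/4 = -31/4 ≈ -7.7500)
-23*(-23 - 5*m*(-3)) = -23*(-23 - 5*(-31/4)*(-3)) = -23*(-23 + (155/4)*(-3)) = -23*(-23 - 465/4) = -23*(-557/4) = 12811/4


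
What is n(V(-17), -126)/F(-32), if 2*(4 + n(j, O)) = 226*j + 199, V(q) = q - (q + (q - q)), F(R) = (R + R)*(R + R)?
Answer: 191/8192 ≈ 0.023315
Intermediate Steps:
F(R) = 4*R² (F(R) = (2*R)*(2*R) = 4*R²)
V(q) = 0 (V(q) = q - (q + 0) = q - q = 0)
n(j, O) = 191/2 + 113*j (n(j, O) = -4 + (226*j + 199)/2 = -4 + (199 + 226*j)/2 = -4 + (199/2 + 113*j) = 191/2 + 113*j)
n(V(-17), -126)/F(-32) = (191/2 + 113*0)/((4*(-32)²)) = (191/2 + 0)/((4*1024)) = (191/2)/4096 = (191/2)*(1/4096) = 191/8192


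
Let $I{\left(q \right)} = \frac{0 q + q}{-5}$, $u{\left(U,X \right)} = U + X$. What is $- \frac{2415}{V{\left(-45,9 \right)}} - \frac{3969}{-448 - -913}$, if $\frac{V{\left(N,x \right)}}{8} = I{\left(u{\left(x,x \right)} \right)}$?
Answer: $\frac{560371}{7440} \approx 75.319$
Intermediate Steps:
$I{\left(q \right)} = - \frac{q}{5}$ ($I{\left(q \right)} = \left(0 + q\right) \left(- \frac{1}{5}\right) = q \left(- \frac{1}{5}\right) = - \frac{q}{5}$)
$V{\left(N,x \right)} = - \frac{16 x}{5}$ ($V{\left(N,x \right)} = 8 \left(- \frac{x + x}{5}\right) = 8 \left(- \frac{2 x}{5}\right) = - \frac{16 x}{5}$)
$- \frac{2415}{V{\left(-45,9 \right)}} - \frac{3969}{-448 - -913} = - \frac{2415}{\left(- \frac{16}{5}\right) 9} - \frac{3969}{-448 - -913} = - \frac{2415}{- \frac{144}{5}} - \frac{3969}{-448 + 913} = \left(-2415\right) \left(- \frac{5}{144}\right) - \frac{3969}{465} = \frac{4025}{48} - \frac{1323}{155} = \frac{560371}{7440}$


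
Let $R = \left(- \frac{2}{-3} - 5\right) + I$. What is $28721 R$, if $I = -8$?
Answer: $- \frac{1062677}{3} \approx -3.5423 \cdot 10^{5}$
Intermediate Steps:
$R = - \frac{37}{3}$ ($R = \left(- \frac{2}{-3} - 5\right) - 8 = \left(\left(-2\right) \left(- \frac{1}{3}\right) - 5\right) - 8 = \left(\frac{2}{3} - 5\right) - 8 = - \frac{13}{3} - 8 = - \frac{37}{3} \approx -12.333$)
$28721 R = 28721 \left(- \frac{37}{3}\right) = - \frac{1062677}{3}$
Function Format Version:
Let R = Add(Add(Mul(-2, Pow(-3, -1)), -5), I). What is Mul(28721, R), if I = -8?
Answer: Rational(-1062677, 3) ≈ -3.5423e+5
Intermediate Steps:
R = Rational(-37, 3) (R = Add(Add(Mul(-2, Pow(-3, -1)), -5), -8) = Add(Add(Mul(-2, Rational(-1, 3)), -5), -8) = Add(Add(Rational(2, 3), -5), -8) = Add(Rational(-13, 3), -8) = Rational(-37, 3) ≈ -12.333)
Mul(28721, R) = Mul(28721, Rational(-37, 3)) = Rational(-1062677, 3)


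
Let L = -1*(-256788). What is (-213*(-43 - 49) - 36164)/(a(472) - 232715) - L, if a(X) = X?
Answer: -59637198916/232243 ≈ -2.5679e+5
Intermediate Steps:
L = 256788
(-213*(-43 - 49) - 36164)/(a(472) - 232715) - L = (-213*(-43 - 49) - 36164)/(472 - 232715) - 1*256788 = (-213*(-92) - 36164)/(-232243) - 256788 = (19596 - 36164)*(-1/232243) - 256788 = -16568*(-1/232243) - 256788 = 16568/232243 - 256788 = -59637198916/232243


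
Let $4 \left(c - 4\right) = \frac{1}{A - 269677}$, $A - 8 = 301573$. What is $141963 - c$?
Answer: $\frac{18116239743}{127616} \approx 1.4196 \cdot 10^{5}$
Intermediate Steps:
$A = 301581$ ($A = 8 + 301573 = 301581$)
$c = \frac{510465}{127616}$ ($c = 4 + \frac{1}{4 \left(301581 - 269677\right)} = 4 + \frac{1}{4 \cdot 31904} = 4 + \frac{1}{4} \cdot \frac{1}{31904} = 4 + \frac{1}{127616} = \frac{510465}{127616} \approx 4.0$)
$141963 - c = 141963 - \frac{510465}{127616} = \frac{18116239743}{127616}$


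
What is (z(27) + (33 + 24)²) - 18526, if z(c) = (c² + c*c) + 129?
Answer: -13690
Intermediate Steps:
z(c) = 129 + 2*c² (z(c) = (c² + c²) + 129 = 2*c² + 129 = 129 + 2*c²)
(z(27) + (33 + 24)²) - 18526 = ((129 + 2*27²) + (33 + 24)²) - 18526 = ((129 + 2*729) + 57²) - 18526 = ((129 + 1458) + 3249) - 18526 = (1587 + 3249) - 18526 = 4836 - 18526 = -13690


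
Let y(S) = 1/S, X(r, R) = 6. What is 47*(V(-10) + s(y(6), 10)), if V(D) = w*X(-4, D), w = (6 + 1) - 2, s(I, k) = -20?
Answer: 470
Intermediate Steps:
w = 5 (w = 7 - 2 = 5)
V(D) = 30 (V(D) = 5*6 = 30)
47*(V(-10) + s(y(6), 10)) = 47*(30 - 20) = 47*10 = 470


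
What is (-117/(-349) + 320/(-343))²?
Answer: 5119259401/14329765849 ≈ 0.35725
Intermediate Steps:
(-117/(-349) + 320/(-343))² = (-117*(-1/349) + 320*(-1/343))² = (117/349 - 320/343)² = (-71549/119707)² = 5119259401/14329765849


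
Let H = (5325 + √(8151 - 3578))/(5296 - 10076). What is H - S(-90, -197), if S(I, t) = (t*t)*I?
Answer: 3339125295/956 - √4573/4780 ≈ 3.4928e+6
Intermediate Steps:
S(I, t) = I*t² (S(I, t) = t²*I = I*t²)
H = -1065/956 - √4573/4780 (H = (5325 + √4573)/(-4780) = (5325 + √4573)*(-1/4780) = -1065/956 - √4573/4780 ≈ -1.1282)
H - S(-90, -197) = (-1065/956 - √4573/4780) - (-90)*(-197)² = (-1065/956 - √4573/4780) - (-90)*38809 = (-1065/956 - √4573/4780) - 1*(-3492810) = (-1065/956 - √4573/4780) + 3492810 = 3339125295/956 - √4573/4780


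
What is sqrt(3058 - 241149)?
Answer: 7*I*sqrt(4859) ≈ 487.95*I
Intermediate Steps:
sqrt(3058 - 241149) = sqrt(-238091) = 7*I*sqrt(4859)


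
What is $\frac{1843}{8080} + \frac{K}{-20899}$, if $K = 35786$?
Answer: $- \frac{250634023}{168863920} \approx -1.4842$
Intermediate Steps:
$\frac{1843}{8080} + \frac{K}{-20899} = \frac{1843}{8080} + \frac{35786}{-20899} = 1843 \cdot \frac{1}{8080} + 35786 \left(- \frac{1}{20899}\right) = \frac{1843}{8080} - \frac{35786}{20899} = - \frac{250634023}{168863920}$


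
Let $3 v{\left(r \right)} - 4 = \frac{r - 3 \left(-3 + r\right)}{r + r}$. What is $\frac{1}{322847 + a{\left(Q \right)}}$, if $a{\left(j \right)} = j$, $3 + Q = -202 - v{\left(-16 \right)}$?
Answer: $\frac{32}{10324515} \approx 3.0994 \cdot 10^{-6}$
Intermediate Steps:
$v{\left(r \right)} = \frac{4}{3} + \frac{9 - 2 r}{6 r}$ ($v{\left(r \right)} = \frac{4}{3} + \frac{\left(r - 3 \left(-3 + r\right)\right) \frac{1}{r + r}}{3} = \frac{4}{3} + \frac{\left(r - \left(-9 + 3 r\right)\right) \frac{1}{2 r}}{3} = \frac{4}{3} + \frac{\left(9 - 2 r\right) \frac{1}{2 r}}{3} = \frac{4}{3} + \frac{\frac{1}{2} \frac{1}{r} \left(9 - 2 r\right)}{3} = \frac{4}{3} + \frac{9 - 2 r}{6 r}$)
$Q = - \frac{6589}{32}$ ($Q = -3 - \left(202 + \frac{\frac{3}{2} - 16}{-16}\right) = -3 - \left(202 - - \frac{29}{32}\right) = -3 - \frac{6493}{32} = - \frac{6589}{32} \approx -205.91$)
$\frac{1}{322847 + a{\left(Q \right)}} = \frac{1}{322847 - \frac{6589}{32}} = \frac{1}{\frac{10324515}{32}} = \frac{32}{10324515}$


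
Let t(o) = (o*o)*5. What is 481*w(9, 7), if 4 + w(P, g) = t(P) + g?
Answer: 196248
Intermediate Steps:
t(o) = 5*o**2 (t(o) = o**2*5 = 5*o**2)
w(P, g) = -4 + g + 5*P**2 (w(P, g) = -4 + (5*P**2 + g) = -4 + (g + 5*P**2) = -4 + g + 5*P**2)
481*w(9, 7) = 481*(-4 + 7 + 5*9**2) = 481*(-4 + 7 + 5*81) = 481*(-4 + 7 + 405) = 481*408 = 196248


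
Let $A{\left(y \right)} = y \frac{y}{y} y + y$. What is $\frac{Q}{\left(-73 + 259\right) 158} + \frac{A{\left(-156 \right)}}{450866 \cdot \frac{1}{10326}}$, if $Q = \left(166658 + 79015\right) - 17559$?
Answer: $\frac{47695663119}{84936218} \approx 561.55$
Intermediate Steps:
$Q = 228114$ ($Q = 245673 - 17559 = 228114$)
$A{\left(y \right)} = y + y^{2}$ ($A{\left(y \right)} = y 1 y + y = y y + y = y^{2} + y = y + y^{2}$)
$\frac{Q}{\left(-73 + 259\right) 158} + \frac{A{\left(-156 \right)}}{450866 \cdot \frac{1}{10326}} = \frac{228114}{\left(-73 + 259\right) 158} + \frac{\left(-156\right) \left(1 - 156\right)}{450866 \cdot \frac{1}{10326}} = \frac{228114}{186 \cdot 158} + \frac{\left(-156\right) \left(-155\right)}{450866 \cdot \frac{1}{10326}} = \frac{228114}{29388} + \frac{24180}{\frac{225433}{5163}} = 228114 \cdot \frac{1}{29388} + 24180 \cdot \frac{5163}{225433} = \frac{38019}{4898} + \frac{9603180}{17341} = \frac{47695663119}{84936218}$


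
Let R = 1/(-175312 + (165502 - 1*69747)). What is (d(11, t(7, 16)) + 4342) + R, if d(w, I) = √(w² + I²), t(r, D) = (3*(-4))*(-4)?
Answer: 345436493/79557 + 5*√97 ≈ 4391.2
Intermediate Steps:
t(r, D) = 48 (t(r, D) = -12*(-4) = 48)
R = -1/79557 (R = 1/(-175312 + (165502 - 69747)) = 1/(-175312 + 95755) = 1/(-79557) = -1/79557 ≈ -1.2570e-5)
d(w, I) = √(I² + w²)
(d(11, t(7, 16)) + 4342) + R = (√(48² + 11²) + 4342) - 1/79557 = (√(2304 + 121) + 4342) - 1/79557 = (√2425 + 4342) - 1/79557 = (5*√97 + 4342) - 1/79557 = (4342 + 5*√97) - 1/79557 = 345436493/79557 + 5*√97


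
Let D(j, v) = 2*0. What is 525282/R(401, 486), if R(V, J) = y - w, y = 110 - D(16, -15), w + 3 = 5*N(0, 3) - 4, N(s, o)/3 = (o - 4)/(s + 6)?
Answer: 1050564/239 ≈ 4395.7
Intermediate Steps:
D(j, v) = 0
N(s, o) = 3*(-4 + o)/(6 + s) (N(s, o) = 3*((o - 4)/(s + 6)) = 3*((-4 + o)/(6 + s)) = 3*(-4 + o)/(6 + s))
w = -19/2 (w = -3 + (5*(3*(-4 + 3)/(6 + 0)) - 4) = -3 + (5*(3*(-1)/6) - 4) = -3 + (5*(3*(⅙)*(-1)) - 4) = -3 + (5*(-½) - 4) = -3 + (-5/2 - 4) = -3 - 13/2 = -19/2 ≈ -9.5000)
y = 110 (y = 110 - 1*0 = 110 + 0 = 110)
R(V, J) = 239/2 (R(V, J) = 110 - 1*(-19/2) = 110 + 19/2 = 239/2)
525282/R(401, 486) = 525282/(239/2) = 525282*(2/239) = 1050564/239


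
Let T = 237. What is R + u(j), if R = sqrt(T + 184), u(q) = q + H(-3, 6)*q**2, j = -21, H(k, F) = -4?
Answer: -1785 + sqrt(421) ≈ -1764.5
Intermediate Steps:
u(q) = q - 4*q**2
R = sqrt(421) (R = sqrt(237 + 184) = sqrt(421) ≈ 20.518)
R + u(j) = sqrt(421) - 21*(1 - 4*(-21)) = sqrt(421) - 21*(1 + 84) = sqrt(421) - 21*85 = sqrt(421) - 1785 = -1785 + sqrt(421)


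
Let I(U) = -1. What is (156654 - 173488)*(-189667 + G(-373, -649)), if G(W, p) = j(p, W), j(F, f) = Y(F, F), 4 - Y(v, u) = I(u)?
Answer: 3192770108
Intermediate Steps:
Y(v, u) = 5 (Y(v, u) = 4 - 1*(-1) = 4 + 1 = 5)
j(F, f) = 5
G(W, p) = 5
(156654 - 173488)*(-189667 + G(-373, -649)) = (156654 - 173488)*(-189667 + 5) = -16834*(-189662) = 3192770108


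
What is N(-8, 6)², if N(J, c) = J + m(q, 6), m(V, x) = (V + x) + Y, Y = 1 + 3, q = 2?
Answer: 16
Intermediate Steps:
Y = 4
m(V, x) = 4 + V + x (m(V, x) = (V + x) + 4 = 4 + V + x)
N(J, c) = 12 + J (N(J, c) = J + (4 + 2 + 6) = J + 12 = 12 + J)
N(-8, 6)² = (12 - 8)² = 4² = 16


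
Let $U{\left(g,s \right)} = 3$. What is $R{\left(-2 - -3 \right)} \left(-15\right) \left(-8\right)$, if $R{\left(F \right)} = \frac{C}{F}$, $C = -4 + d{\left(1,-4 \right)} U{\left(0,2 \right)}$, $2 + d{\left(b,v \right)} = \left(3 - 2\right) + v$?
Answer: $-2280$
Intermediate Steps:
$d{\left(b,v \right)} = -1 + v$ ($d{\left(b,v \right)} = -2 + \left(\left(3 - 2\right) + v\right) = -2 + \left(1 + v\right) = -1 + v$)
$C = -19$ ($C = -4 + \left(-1 - 4\right) 3 = -4 - 15 = -19$)
$R{\left(F \right)} = - \frac{19}{F}$
$R{\left(-2 - -3 \right)} \left(-15\right) \left(-8\right) = - \frac{19}{-2 - -3} \left(-15\right) \left(-8\right) = - \frac{19}{-2 + 3} \left(-15\right) \left(-8\right) = - \frac{19}{1} \left(-15\right) \left(-8\right) = \left(-19\right) 1 \left(-15\right) \left(-8\right) = \left(-19\right) \left(-15\right) \left(-8\right) = 285 \left(-8\right) = -2280$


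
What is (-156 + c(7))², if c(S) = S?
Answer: 22201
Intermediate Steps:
(-156 + c(7))² = (-156 + 7)² = (-149)² = 22201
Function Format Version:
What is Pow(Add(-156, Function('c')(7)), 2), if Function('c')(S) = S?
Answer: 22201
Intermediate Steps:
Pow(Add(-156, Function('c')(7)), 2) = Pow(Add(-156, 7), 2) = Pow(-149, 2) = 22201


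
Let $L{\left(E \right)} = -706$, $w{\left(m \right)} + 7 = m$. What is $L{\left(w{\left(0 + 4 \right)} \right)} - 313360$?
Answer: $-314066$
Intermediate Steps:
$w{\left(m \right)} = -7 + m$
$L{\left(w{\left(0 + 4 \right)} \right)} - 313360 = -706 - 313360 = -314066$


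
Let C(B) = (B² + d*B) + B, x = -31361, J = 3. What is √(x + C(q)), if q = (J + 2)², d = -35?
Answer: I*√31586 ≈ 177.72*I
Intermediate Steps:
q = 25 (q = (3 + 2)² = 5² = 25)
C(B) = B² - 34*B (C(B) = (B² - 35*B) + B = B² - 34*B)
√(x + C(q)) = √(-31361 + 25*(-34 + 25)) = √(-31361 + 25*(-9)) = √(-31361 - 225) = √(-31586) = I*√31586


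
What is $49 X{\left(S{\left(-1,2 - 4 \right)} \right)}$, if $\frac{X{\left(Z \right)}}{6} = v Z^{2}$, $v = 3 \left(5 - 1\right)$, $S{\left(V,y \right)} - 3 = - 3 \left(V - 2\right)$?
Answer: $508032$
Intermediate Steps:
$S{\left(V,y \right)} = 9 - 3 V$ ($S{\left(V,y \right)} = 3 - 3 \left(V - 2\right) = 3 - 3 \left(-2 + V\right) = 3 - \left(-6 + 3 V\right) = 9 - 3 V$)
$v = 12$ ($v = 3 \cdot 4 = 12$)
$X{\left(Z \right)} = 72 Z^{2}$ ($X{\left(Z \right)} = 6 \cdot 12 Z^{2} = 72 Z^{2}$)
$49 X{\left(S{\left(-1,2 - 4 \right)} \right)} = 49 \cdot 72 \left(9 - -3\right)^{2} = 49 \cdot 72 \left(9 + 3\right)^{2} = 49 \cdot 72 \cdot 12^{2} = 49 \cdot 72 \cdot 144 = 49 \cdot 10368 = 508032$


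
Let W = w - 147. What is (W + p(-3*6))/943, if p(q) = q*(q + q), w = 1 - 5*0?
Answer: 502/943 ≈ 0.53234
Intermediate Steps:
w = 1 (w = 1 - 5*0 = 1 + 0 = 1)
p(q) = 2*q² (p(q) = q*(2*q) = 2*q²)
W = -146 (W = 1 - 147 = -146)
(W + p(-3*6))/943 = (-146 + 2*(-3*6)²)/943 = (-146 + 2*(-18)²)*(1/943) = (-146 + 2*324)*(1/943) = (-146 + 648)*(1/943) = 502*(1/943) = 502/943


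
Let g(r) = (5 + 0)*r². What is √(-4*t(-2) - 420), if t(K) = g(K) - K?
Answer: 2*I*√127 ≈ 22.539*I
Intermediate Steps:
g(r) = 5*r²
t(K) = -K + 5*K² (t(K) = 5*K² - K = -K + 5*K²)
√(-4*t(-2) - 420) = √(-(-8)*(-1 + 5*(-2)) - 420) = √(-(-8)*(-1 - 10) - 420) = √(-(-8)*(-11) - 420) = √(-4*22 - 420) = √(-88 - 420) = √(-508) = 2*I*√127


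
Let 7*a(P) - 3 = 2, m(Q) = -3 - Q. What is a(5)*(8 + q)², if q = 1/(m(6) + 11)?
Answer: 1445/28 ≈ 51.607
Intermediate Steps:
a(P) = 5/7 (a(P) = 3/7 + (⅐)*2 = 3/7 + 2/7 = 5/7)
q = ½ (q = 1/((-3 - 1*6) + 11) = 1/((-3 - 6) + 11) = 1/(-9 + 11) = 1/2 = ½ ≈ 0.50000)
a(5)*(8 + q)² = 5*(8 + ½)²/7 = 5*(17/2)²/7 = (5/7)*(289/4) = 1445/28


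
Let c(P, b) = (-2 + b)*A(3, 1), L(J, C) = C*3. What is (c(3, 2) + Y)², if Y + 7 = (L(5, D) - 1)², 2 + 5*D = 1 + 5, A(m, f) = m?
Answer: 15876/625 ≈ 25.402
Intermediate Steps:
D = ⅘ (D = -⅖ + (1 + 5)/5 = -⅖ + (⅕)*6 = -⅖ + 6/5 = ⅘ ≈ 0.80000)
L(J, C) = 3*C
c(P, b) = -6 + 3*b (c(P, b) = (-2 + b)*3 = -6 + 3*b)
Y = -126/25 (Y = -7 + (3*(⅘) - 1)² = -7 + (12/5 - 1)² = -7 + (7/5)² = -7 + 49/25 = -126/25 ≈ -5.0400)
(c(3, 2) + Y)² = ((-6 + 3*2) - 126/25)² = ((-6 + 6) - 126/25)² = (0 - 126/25)² = (-126/25)² = 15876/625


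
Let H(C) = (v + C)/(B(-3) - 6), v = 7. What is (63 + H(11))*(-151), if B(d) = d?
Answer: -9211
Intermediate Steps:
H(C) = -7/9 - C/9 (H(C) = (7 + C)/(-3 - 6) = (7 + C)/(-9) = (7 + C)*(-1/9) = -7/9 - C/9)
(63 + H(11))*(-151) = (63 + (-7/9 - 1/9*11))*(-151) = (63 + (-7/9 - 11/9))*(-151) = (63 - 2)*(-151) = 61*(-151) = -9211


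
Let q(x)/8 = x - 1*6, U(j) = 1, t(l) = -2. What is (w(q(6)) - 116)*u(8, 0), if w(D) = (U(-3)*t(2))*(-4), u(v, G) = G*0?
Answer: 0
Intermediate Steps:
q(x) = -48 + 8*x (q(x) = 8*(x - 1*6) = 8*(x - 6) = 8*(-6 + x) = -48 + 8*x)
u(v, G) = 0
w(D) = 8 (w(D) = (1*(-2))*(-4) = -2*(-4) = 8)
(w(q(6)) - 116)*u(8, 0) = (8 - 116)*0 = -108*0 = 0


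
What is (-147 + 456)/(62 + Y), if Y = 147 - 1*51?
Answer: 309/158 ≈ 1.9557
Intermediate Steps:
Y = 96 (Y = 147 - 51 = 96)
(-147 + 456)/(62 + Y) = (-147 + 456)/(62 + 96) = 309/158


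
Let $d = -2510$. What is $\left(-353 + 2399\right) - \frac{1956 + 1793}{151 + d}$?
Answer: $\frac{4830263}{2359} \approx 2047.6$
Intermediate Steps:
$\left(-353 + 2399\right) - \frac{1956 + 1793}{151 + d} = \left(-353 + 2399\right) - \frac{1956 + 1793}{151 - 2510} = 2046 - \frac{3749}{-2359} = 2046 - 3749 \left(- \frac{1}{2359}\right) = 2046 - - \frac{3749}{2359} = 2046 + \frac{3749}{2359} = \frac{4830263}{2359}$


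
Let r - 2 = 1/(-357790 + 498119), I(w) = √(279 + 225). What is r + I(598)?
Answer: 280659/140329 + 6*√14 ≈ 24.450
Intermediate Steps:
I(w) = 6*√14 (I(w) = √504 = 6*√14)
r = 280659/140329 (r = 2 + 1/(-357790 + 498119) = 2 + 1/140329 = 280659/140329 ≈ 2.0000)
r + I(598) = 280659/140329 + 6*√14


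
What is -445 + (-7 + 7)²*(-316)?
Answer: -445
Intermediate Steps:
-445 + (-7 + 7)²*(-316) = -445 + 0²*(-316) = -445 + 0*(-316) = -445 + 0 = -445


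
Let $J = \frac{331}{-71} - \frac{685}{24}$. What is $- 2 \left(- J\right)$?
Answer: $- \frac{56579}{852} \approx -66.407$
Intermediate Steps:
$J = - \frac{56579}{1704}$ ($J = 331 \left(- \frac{1}{71}\right) - \frac{685}{24} = - \frac{331}{71} - \frac{685}{24} = - \frac{56579}{1704} \approx -33.204$)
$- 2 \left(- J\right) = - 2 \left(\left(-1\right) \left(- \frac{56579}{1704}\right)\right) = \left(-2\right) \frac{56579}{1704} = - \frac{56579}{852}$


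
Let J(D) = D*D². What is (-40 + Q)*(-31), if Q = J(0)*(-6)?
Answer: 1240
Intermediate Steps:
J(D) = D³
Q = 0 (Q = 0³*(-6) = 0*(-6) = 0)
(-40 + Q)*(-31) = (-40 + 0)*(-31) = -40*(-31) = 1240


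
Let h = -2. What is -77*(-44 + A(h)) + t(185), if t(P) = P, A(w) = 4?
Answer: 3265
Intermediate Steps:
-77*(-44 + A(h)) + t(185) = -77*(-44 + 4) + 185 = -77*(-40) + 185 = 3080 + 185 = 3265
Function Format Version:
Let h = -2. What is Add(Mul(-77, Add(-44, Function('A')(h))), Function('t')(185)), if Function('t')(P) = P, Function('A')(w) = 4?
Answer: 3265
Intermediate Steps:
Add(Mul(-77, Add(-44, Function('A')(h))), Function('t')(185)) = Add(Mul(-77, Add(-44, 4)), 185) = Add(Mul(-77, -40), 185) = Add(3080, 185) = 3265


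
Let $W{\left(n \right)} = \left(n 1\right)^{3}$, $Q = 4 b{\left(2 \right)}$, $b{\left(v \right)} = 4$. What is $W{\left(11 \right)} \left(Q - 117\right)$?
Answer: $-134431$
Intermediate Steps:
$Q = 16$ ($Q = 4 \cdot 4 = 16$)
$W{\left(n \right)} = n^{3}$
$W{\left(11 \right)} \left(Q - 117\right) = 11^{3} \left(16 - 117\right) = 1331 \left(-101\right) = -134431$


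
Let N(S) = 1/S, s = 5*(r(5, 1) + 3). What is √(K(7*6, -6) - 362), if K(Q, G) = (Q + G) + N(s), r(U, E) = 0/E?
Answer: I*√73335/15 ≈ 18.054*I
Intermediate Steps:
r(U, E) = 0
s = 15 (s = 5*(0 + 3) = 5*3 = 15)
N(S) = 1/S
K(Q, G) = 1/15 + G + Q (K(Q, G) = (Q + G) + 1/15 = (G + Q) + 1/15 = 1/15 + G + Q)
√(K(7*6, -6) - 362) = √((1/15 - 6 + 7*6) - 362) = √((1/15 - 6 + 42) - 362) = √(541/15 - 362) = √(-4889/15) = I*√73335/15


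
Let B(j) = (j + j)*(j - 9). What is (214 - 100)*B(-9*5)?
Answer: 554040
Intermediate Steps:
B(j) = 2*j*(-9 + j) (B(j) = (2*j)*(-9 + j) = 2*j*(-9 + j))
(214 - 100)*B(-9*5) = (214 - 100)*(2*(-9*5)*(-9 - 9*5)) = 114*(2*(-45)*(-9 - 45)) = 114*(2*(-45)*(-54)) = 114*4860 = 554040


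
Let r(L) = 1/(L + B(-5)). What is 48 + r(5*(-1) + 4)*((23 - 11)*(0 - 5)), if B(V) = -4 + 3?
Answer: 78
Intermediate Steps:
B(V) = -1
r(L) = 1/(-1 + L) (r(L) = 1/(L - 1) = 1/(-1 + L))
48 + r(5*(-1) + 4)*((23 - 11)*(0 - 5)) = 48 + ((23 - 11)*(0 - 5))/(-1 + (5*(-1) + 4)) = 48 + (12*(-5))/(-1 + (-5 + 4)) = 48 - 60/(-1 - 1) = 48 - 60/(-2) = 48 - ½*(-60) = 48 + 30 = 78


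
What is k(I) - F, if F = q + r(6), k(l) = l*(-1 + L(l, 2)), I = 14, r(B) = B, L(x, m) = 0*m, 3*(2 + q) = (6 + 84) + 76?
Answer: -220/3 ≈ -73.333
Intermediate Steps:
q = 160/3 (q = -2 + ((6 + 84) + 76)/3 = -2 + (90 + 76)/3 = -2 + (⅓)*166 = -2 + 166/3 = 160/3 ≈ 53.333)
L(x, m) = 0
k(l) = -l (k(l) = l*(-1 + 0) = l*(-1) = -l)
F = 178/3 (F = 160/3 + 6 = 178/3 ≈ 59.333)
k(I) - F = -1*14 - 1*178/3 = -14 - 178/3 = -220/3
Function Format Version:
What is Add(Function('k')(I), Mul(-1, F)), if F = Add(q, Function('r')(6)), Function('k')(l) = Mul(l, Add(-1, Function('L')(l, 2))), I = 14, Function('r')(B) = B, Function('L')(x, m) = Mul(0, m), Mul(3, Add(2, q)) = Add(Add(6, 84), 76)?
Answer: Rational(-220, 3) ≈ -73.333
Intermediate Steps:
q = Rational(160, 3) (q = Add(-2, Mul(Rational(1, 3), Add(Add(6, 84), 76))) = Add(-2, Mul(Rational(1, 3), Add(90, 76))) = Add(-2, Mul(Rational(1, 3), 166)) = Add(-2, Rational(166, 3)) = Rational(160, 3) ≈ 53.333)
Function('L')(x, m) = 0
Function('k')(l) = Mul(-1, l) (Function('k')(l) = Mul(l, Add(-1, 0)) = Mul(l, -1) = Mul(-1, l))
F = Rational(178, 3) (F = Add(Rational(160, 3), 6) = Rational(178, 3) ≈ 59.333)
Add(Function('k')(I), Mul(-1, F)) = Add(Mul(-1, 14), Mul(-1, Rational(178, 3))) = Add(-14, Rational(-178, 3)) = Rational(-220, 3)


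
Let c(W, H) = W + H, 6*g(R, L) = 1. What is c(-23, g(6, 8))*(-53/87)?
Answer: 7261/522 ≈ 13.910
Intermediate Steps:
g(R, L) = 1/6 (g(R, L) = (1/6)*1 = 1/6)
c(W, H) = H + W
c(-23, g(6, 8))*(-53/87) = (1/6 - 23)*(-53/87) = -(-7261)/(6*87) = -137/6*(-53/87) = 7261/522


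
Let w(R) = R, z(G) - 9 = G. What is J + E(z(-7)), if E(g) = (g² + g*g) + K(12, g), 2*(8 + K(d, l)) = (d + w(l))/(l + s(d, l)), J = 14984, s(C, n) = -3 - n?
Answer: 44945/3 ≈ 14982.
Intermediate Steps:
z(G) = 9 + G
K(d, l) = -8 - d/6 - l/6 (K(d, l) = -8 + ((d + l)/(l + (-3 - l)))/2 = -8 + ((d + l)/(-3))/2 = -8 + ((d + l)*(-⅓))/2 = -8 + (-d/3 - l/3)/2 = -8 + (-d/6 - l/6) = -8 - d/6 - l/6)
E(g) = -10 + 2*g² - g/6 (E(g) = (g² + g*g) + (-8 - ⅙*12 - g/6) = (g² + g²) + (-8 - 2 - g/6) = 2*g² + (-10 - g/6) = -10 + 2*g² - g/6)
J + E(z(-7)) = 14984 + (-10 + 2*(9 - 7)² - (9 - 7)/6) = 14984 + (-10 + 2*2² - ⅙*2) = 14984 + (-10 + 2*4 - ⅓) = 14984 + (-10 + 8 - ⅓) = 14984 - 7/3 = 44945/3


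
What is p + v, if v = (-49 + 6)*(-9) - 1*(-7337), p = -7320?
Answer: 404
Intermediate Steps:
v = 7724 (v = -43*(-9) + 7337 = 387 + 7337 = 7724)
p + v = -7320 + 7724 = 404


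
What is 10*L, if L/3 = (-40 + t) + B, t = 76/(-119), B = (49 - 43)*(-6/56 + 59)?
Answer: 1116405/119 ≈ 9381.5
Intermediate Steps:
B = 4947/14 (B = 6*(-6*1/56 + 59) = 6*(-3/28 + 59) = 6*(1649/28) = 4947/14 ≈ 353.36)
t = -76/119 (t = 76*(-1/119) = -76/119 ≈ -0.63866)
L = 223281/238 (L = 3*((-40 - 76/119) + 4947/14) = 3*(-4836/119 + 4947/14) = 3*(74427/238) = 223281/238 ≈ 938.16)
10*L = 10*(223281/238) = 1116405/119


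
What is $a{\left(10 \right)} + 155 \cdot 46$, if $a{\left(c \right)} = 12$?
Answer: $7142$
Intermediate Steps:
$a{\left(10 \right)} + 155 \cdot 46 = 12 + 155 \cdot 46 = 12 + 7130 = 7142$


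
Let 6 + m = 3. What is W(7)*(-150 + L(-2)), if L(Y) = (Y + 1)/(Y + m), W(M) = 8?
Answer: -5992/5 ≈ -1198.4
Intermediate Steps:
m = -3 (m = -6 + 3 = -3)
L(Y) = (1 + Y)/(-3 + Y) (L(Y) = (Y + 1)/(Y - 3) = (1 + Y)/(-3 + Y))
W(7)*(-150 + L(-2)) = 8*(-150 + (1 - 2)/(-3 - 2)) = 8*(-150 - 1/(-5)) = 8*(-150 - ⅕*(-1)) = 8*(-150 + ⅕) = 8*(-749/5) = -5992/5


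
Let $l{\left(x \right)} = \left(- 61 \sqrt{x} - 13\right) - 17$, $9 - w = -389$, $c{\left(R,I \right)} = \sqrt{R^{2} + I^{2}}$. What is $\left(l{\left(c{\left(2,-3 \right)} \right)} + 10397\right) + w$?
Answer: $10765 - 61 \sqrt[4]{13} \approx 10649.0$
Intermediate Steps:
$c{\left(R,I \right)} = \sqrt{I^{2} + R^{2}}$
$w = 398$ ($w = 9 - -389 = 9 + 389 = 398$)
$l{\left(x \right)} = -30 - 61 \sqrt{x}$ ($l{\left(x \right)} = \left(-13 - 61 \sqrt{x}\right) - 17 = -30 - 61 \sqrt{x}$)
$\left(l{\left(c{\left(2,-3 \right)} \right)} + 10397\right) + w = \left(\left(-30 - 61 \sqrt{\sqrt{\left(-3\right)^{2} + 2^{2}}}\right) + 10397\right) + 398 = \left(\left(-30 - 61 \sqrt{\sqrt{9 + 4}}\right) + 10397\right) + 398 = \left(\left(-30 - 61 \sqrt{\sqrt{13}}\right) + 10397\right) + 398 = \left(\left(-30 - 61 \sqrt[4]{13}\right) + 10397\right) + 398 = \left(10367 - 61 \sqrt[4]{13}\right) + 398 = 10765 - 61 \sqrt[4]{13}$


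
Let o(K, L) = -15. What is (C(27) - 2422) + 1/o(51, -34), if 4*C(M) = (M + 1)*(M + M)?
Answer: -30661/15 ≈ -2044.1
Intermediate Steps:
C(M) = M*(1 + M)/2 (C(M) = ((M + 1)*(M + M))/4 = ((1 + M)*(2*M))/4 = (2*M*(1 + M))/4 = M*(1 + M)/2)
(C(27) - 2422) + 1/o(51, -34) = ((½)*27*(1 + 27) - 2422) + 1/(-15) = ((½)*27*28 - 2422) - 1/15 = (378 - 2422) - 1/15 = -2044 - 1/15 = -30661/15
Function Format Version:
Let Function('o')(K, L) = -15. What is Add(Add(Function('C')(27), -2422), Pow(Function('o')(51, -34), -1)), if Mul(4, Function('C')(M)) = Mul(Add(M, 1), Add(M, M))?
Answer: Rational(-30661, 15) ≈ -2044.1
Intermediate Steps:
Function('C')(M) = Mul(Rational(1, 2), M, Add(1, M)) (Function('C')(M) = Mul(Rational(1, 4), Mul(Add(M, 1), Add(M, M))) = Mul(Rational(1, 4), Mul(Add(1, M), Mul(2, M))) = Mul(Rational(1, 4), Mul(2, M, Add(1, M))) = Mul(Rational(1, 2), M, Add(1, M)))
Add(Add(Function('C')(27), -2422), Pow(Function('o')(51, -34), -1)) = Add(Add(Mul(Rational(1, 2), 27, Add(1, 27)), -2422), Pow(-15, -1)) = Add(Add(Mul(Rational(1, 2), 27, 28), -2422), Rational(-1, 15)) = Add(Add(378, -2422), Rational(-1, 15)) = Add(-2044, Rational(-1, 15)) = Rational(-30661, 15)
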